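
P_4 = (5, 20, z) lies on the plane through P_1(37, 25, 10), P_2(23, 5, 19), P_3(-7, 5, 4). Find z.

-2

Coplanarity requires P_1P_2 · (P_1P_3 × P_1P_4) = 0.
P_1P_2 = (-14, -20, 9), P_1P_3 = (-44, -20, -6); the triple product is linear in z with coefficient -600 and constant term -1200.
Setting it to zero: z = -2.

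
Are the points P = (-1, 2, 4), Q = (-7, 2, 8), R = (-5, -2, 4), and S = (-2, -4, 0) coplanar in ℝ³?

No

With P as base: PQ = (-6, 0, 4), PR = (-4, -4, 0), PS = (-1, -6, -4).
PR × PS = (16, -16, 20).
PQ · (PR × PS) = -16.
Since -16 ≠ 0, the four points are not coplanar.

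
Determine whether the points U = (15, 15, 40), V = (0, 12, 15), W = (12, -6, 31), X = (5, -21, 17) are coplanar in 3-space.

No

The four points are coplanar iff the 3×3 determinant with rows UV, UW, UX is zero.
Rows: (-15, -3, -25), (-3, -21, -9), (-10, -36, -23).
Expanding along the first row: (-15)(159) − (-3)(-21) + (-25)(-102) = 102.
Nonzero ⇒ not coplanar.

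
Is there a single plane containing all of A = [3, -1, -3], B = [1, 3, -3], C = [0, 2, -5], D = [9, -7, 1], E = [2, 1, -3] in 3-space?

The plane through A, B, C has normal n = AB × AC = (-8, -4, 6) and equation n·P = -38.
Checking the remaining points: n·D = -38, n·E = -38.
All equal -38, so all 5 points lie in one plane.

Yes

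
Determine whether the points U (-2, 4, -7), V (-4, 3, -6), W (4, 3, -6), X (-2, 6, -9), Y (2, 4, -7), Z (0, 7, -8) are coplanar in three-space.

No

The plane through U, V, W has normal n = UV × UW = (0, 8, 8) and equation n·P = -24.
Checking the remaining points: n·X = -24, n·Y = -24, n·Z = -8.
Since n·Z = -8 ≠ -24, Z is off the plane and the points are not all coplanar.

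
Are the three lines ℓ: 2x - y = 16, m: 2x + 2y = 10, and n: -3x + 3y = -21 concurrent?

No

Lines aᵢx + bᵢy = cᵢ with pairwise distinct directions are concurrent exactly when det[aᵢ bᵢ cᵢ] = 0.
Here the determinant is 36.
Nonzero, so no common point exists.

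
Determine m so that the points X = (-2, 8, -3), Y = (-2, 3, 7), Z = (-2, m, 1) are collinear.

Collinearity requires XY × XZ = 0; each component is linear in m.
The x-component gives (-10)m + (60) = 0, so m = 6.
The remaining components then also vanish.

6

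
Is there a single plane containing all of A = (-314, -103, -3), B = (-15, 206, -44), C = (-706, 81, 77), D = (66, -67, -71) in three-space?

With A as base: AB = (299, 309, -41), AC = (-392, 184, 80), AD = (380, 36, -68).
AC × AD = (-15392, 3744, -84032).
AB · (AC × AD) = 0.
The scalar triple product vanishes, so the four points are coplanar.

Yes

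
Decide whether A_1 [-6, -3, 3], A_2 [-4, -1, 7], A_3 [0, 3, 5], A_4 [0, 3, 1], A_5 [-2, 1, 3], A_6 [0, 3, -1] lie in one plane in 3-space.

The plane through A_1, A_2, A_3 has normal n = A_1A_2 × A_1A_3 = (-20, 20, 0) and equation n·P = 60.
Checking the remaining points: n·A_4 = 60, n·A_5 = 60, n·A_6 = 60.
All equal 60, so all 6 points lie in one plane.

Yes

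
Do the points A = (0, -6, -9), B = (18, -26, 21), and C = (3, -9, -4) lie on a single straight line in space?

AB = (18, -20, 30), AC = (3, -3, 5).
AB × AC = (-10, 0, 6).
The cross product is nonzero, so the points do not lie on one line.

No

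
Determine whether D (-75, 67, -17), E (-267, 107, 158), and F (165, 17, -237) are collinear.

No

DE = (-192, 40, 175), DF = (240, -50, -220).
DE × DF = (-50, -240, 0).
The cross product is nonzero, so the points do not lie on one line.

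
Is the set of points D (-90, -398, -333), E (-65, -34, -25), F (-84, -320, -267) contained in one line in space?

No

DE = (25, 364, 308), DF = (6, 78, 66).
DE × DF = (0, 198, -234).
The cross product is nonzero, so the points do not lie on one line.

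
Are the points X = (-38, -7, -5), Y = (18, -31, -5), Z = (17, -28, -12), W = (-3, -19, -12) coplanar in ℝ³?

No

With X as base: XY = (56, -24, 0), XZ = (55, -21, -7), XW = (35, -12, -7).
XZ × XW = (63, 140, 75).
XY · (XZ × XW) = 168.
Since 168 ≠ 0, the four points are not coplanar.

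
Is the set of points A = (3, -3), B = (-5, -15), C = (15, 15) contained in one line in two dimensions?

AB = (-8, -12), AC = (12, 18).
Checking proportionality: AC = -3/2·AB, so the vectors are parallel and the points are collinear.

Yes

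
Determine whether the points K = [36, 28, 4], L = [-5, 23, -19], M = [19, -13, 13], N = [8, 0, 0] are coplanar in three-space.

A normal to the plane through K, L, M is n = KL × KM = (-988, 760, 1596).
The plane has equation n·P = -7904. For N: n·N = -7904.
Equal, so N lies in the plane and all four are coplanar.

Yes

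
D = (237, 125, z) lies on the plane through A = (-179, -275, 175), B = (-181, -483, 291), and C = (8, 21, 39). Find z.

17

A normal to the plane is n = AB × AC = (-6048, 21420, 38304).
D lies in the plane iff n · AD = 0.
This gives (38304)z + (-651168) = 0, so z = 17.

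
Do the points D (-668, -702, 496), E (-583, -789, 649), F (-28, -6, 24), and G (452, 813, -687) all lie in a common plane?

Yes

A normal to the plane through D, E, F is n = DE × DF = (-65424, 138040, 114840).
The plane has equation n·P = 3759792. For G: n·G = 3759792.
Equal, so G lies in the plane and all four are coplanar.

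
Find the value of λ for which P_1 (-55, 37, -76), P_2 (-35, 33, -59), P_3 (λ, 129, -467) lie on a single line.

Direction P_1P_2 = (20, -4, 17). From the y-coordinate of P_3, the parameter along the line is τ = (129 − 37)/(-4) = -23.
Then λ = (-55) + (-23)·(20) = -515.

-515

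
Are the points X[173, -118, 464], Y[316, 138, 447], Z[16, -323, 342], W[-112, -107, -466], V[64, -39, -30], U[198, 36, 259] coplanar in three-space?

The plane through X, Y, Z has normal n = XY × XZ = (-34717, 20115, 10877) and equation n·P = -3332683.
Checking the remaining points: n·W = -3332683, n·V = -3332683, n·U = -3332683.
All equal -3332683, so all 6 points lie in one plane.

Yes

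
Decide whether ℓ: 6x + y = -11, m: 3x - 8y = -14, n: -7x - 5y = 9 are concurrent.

The three lines meet at one point iff the augmented coefficient matrix [aᵢ bᵢ cᵢ] has rank < 3, i.e. its determinant vanishes.
Here the determinant is 0.
It vanishes, so the lines are concurrent at (-2, 1).

Yes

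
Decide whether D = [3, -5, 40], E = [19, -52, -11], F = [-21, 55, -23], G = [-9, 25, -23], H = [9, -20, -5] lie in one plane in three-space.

The plane through D, E, F has normal n = DE × DF = (6021, 2232, -168) and equation n·P = 183.
Checking the remaining points: n·G = 5475, n·H = 10389.
Since n·G = 5475 ≠ 183, G is off the plane and the points are not all coplanar.

No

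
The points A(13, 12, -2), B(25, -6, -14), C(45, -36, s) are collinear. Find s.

Direction AB = (12, -18, -12). From the x-coordinate of C, the parameter along the line is τ = (45 − 13)/12 = 8/3.
Then s = (-2) + 8/3·(-12) = -34.

-34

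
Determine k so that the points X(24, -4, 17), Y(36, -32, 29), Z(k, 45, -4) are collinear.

3

Direction XY = (12, -28, 12). From the y-coordinate of Z, the parameter along the line is τ = (45 − (-4))/(-28) = -7/4.
Then k = 24 + (-7/4)·(12) = 3.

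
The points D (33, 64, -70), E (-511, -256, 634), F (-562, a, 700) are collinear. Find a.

-286

Collinearity requires DE × DF = 0; each component is linear in a.
The x-component gives (-704)a + (-201344) = 0, so a = -286.
The remaining components then also vanish.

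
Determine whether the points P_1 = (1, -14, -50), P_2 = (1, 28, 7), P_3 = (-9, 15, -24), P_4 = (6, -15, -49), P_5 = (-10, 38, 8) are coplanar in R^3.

No

The plane through P_1, P_2, P_3 has normal n = P_1P_2 × P_1P_3 = (-561, -570, 420) and equation n·P = -13581.
Checking the remaining points: n·P_4 = -15396, n·P_5 = -12690.
Since n·P_4 = -15396 ≠ -13581, P_4 is off the plane and the points are not all coplanar.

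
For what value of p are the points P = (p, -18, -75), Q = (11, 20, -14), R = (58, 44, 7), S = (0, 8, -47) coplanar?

The points are coplanar iff PQ · (PR × PS) = 0.
Expanding, this is linear in p: (540)p + (25920) = 0.
So p = -48.

-48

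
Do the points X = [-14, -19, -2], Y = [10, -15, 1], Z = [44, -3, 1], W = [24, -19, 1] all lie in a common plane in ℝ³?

The four points are coplanar iff the 3×3 determinant with rows XY, XZ, XW is zero.
Rows: (24, 4, 3), (58, 16, 3), (38, 0, 3).
Expanding along the first row: (24)(48) − (4)(60) + (3)(-608) = -912.
Nonzero ⇒ not coplanar.

No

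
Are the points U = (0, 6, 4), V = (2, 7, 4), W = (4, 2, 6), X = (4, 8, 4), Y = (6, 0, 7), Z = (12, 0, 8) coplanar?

Yes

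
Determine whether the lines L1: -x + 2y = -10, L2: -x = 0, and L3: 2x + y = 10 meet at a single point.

The three lines meet at one point iff the augmented coefficient matrix [aᵢ bᵢ cᵢ] has rank < 3, i.e. its determinant vanishes.
Here the determinant is 30.
Nonzero, so no common point exists.

No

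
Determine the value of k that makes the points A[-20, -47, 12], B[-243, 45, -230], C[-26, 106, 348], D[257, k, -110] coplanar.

-347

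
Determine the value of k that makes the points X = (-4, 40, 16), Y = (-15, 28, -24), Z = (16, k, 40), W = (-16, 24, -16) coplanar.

74

The points are coplanar iff XY · (XZ × XW) = 0.
Expanding, this is linear in k: (-128)k + (9472) = 0.
So k = 74.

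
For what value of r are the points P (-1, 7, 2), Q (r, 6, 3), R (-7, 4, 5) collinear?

-3

Collinearity requires PQ × PR = 0; each component is linear in r.
The y-component gives (-3)r + (-9) = 0, so r = -3.
The remaining components then also vanish.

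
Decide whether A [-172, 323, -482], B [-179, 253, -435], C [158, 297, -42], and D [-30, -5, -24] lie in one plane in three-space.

A normal to the plane through A, B, C is n = AB × AC = (-29578, 18590, 23282).
The plane has equation n·P = -129938. For D: n·D = 235622.
235622 ≠ -129938, so D is off the plane.

No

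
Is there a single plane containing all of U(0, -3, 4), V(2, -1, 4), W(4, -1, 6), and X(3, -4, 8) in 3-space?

The four points are coplanar iff the 3×3 determinant with rows UV, UW, UX is zero.
Rows: (2, 2, 0), (4, 2, 2), (3, -1, 4).
Expanding along the first row: (2)(10) − (2)(10) + (0)(-10) = 0.
Zero determinant ⇒ coplanar.

Yes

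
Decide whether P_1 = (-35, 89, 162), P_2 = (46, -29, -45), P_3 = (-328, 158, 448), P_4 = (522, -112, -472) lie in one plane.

A normal to the plane through P_1, P_2, P_3 is n = P_1P_2 × P_1P_3 = (-19465, 37485, -28985).
The plane has equation n·P = -678130. For P_4: n·P_4 = -678130.
Equal, so P_4 lies in the plane and all four are coplanar.

Yes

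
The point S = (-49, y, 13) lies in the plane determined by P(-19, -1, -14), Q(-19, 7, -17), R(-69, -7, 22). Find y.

-19

The plane through P, Q, R has equation 270x + 150y + 400z = -10880.
Substituting S: (150)y + (-8030) = -10880, so y = -19.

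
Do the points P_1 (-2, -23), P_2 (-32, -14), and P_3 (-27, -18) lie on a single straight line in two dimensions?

P_1P_2 = (-30, 9), P_1P_3 = (-25, 5).
Twice the signed area of △P_1P_2P_3 is (-30)(5) − (9)(-25) = 75.
The area is nonzero, so the three points are not collinear.

No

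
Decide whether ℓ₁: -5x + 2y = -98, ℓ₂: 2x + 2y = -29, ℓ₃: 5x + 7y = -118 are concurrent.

No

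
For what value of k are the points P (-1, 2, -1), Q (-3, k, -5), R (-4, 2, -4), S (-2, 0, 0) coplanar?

4

Normal to plane PRS: n = (-6, 6, 6); plane equation n·X = 12.
Requiring n·Q = 12: (6)k + (-12) = 12.
So k = 4.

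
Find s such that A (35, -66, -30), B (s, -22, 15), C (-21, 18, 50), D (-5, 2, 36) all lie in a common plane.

Coplanarity ⇔ det[AB; AC; AD] = 0.
Expanding, this is linear in s: (104)s + (-1976) = 0.
So s = 19.

19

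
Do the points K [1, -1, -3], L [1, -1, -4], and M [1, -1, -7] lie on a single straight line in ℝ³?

Yes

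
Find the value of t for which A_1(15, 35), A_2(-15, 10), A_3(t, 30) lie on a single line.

The three points are collinear iff det[A_1A_2; A_1A_3] = 0.
This determinant is linear in t: (25)t + (-225) = 0, so t = 9.

9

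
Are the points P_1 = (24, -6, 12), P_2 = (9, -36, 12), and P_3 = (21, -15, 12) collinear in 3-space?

P_1P_2 = (-15, -30, 0), P_1P_3 = (-3, -9, 0).
P_1P_2 × P_1P_3 = (0, 0, 45).
The cross product is nonzero, so the points do not lie on one line.

No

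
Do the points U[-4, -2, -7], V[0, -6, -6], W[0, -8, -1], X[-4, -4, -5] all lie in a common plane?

No

A normal to the plane through U, V, W is n = UV × UW = (-18, -20, -8).
The plane has equation n·P = 168. For X: n·X = 192.
192 ≠ 168, so X is off the plane.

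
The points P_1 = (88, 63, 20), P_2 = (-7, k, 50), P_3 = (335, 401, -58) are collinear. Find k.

Collinearity requires P_1P_2 × P_1P_3 = 0; each component is linear in k.
The x-component gives (-78)k + (-5226) = 0, so k = -67.
The remaining components then also vanish.

-67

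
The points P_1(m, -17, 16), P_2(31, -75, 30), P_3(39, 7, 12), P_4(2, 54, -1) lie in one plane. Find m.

17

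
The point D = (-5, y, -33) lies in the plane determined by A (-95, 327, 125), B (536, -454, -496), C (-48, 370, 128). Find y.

73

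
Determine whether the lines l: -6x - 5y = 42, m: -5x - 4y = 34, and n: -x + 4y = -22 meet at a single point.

Yes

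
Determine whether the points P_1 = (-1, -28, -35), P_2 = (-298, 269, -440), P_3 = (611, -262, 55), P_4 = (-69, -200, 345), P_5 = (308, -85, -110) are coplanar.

The plane through P_1, P_2, P_3 has normal n = P_1P_2 × P_1P_3 = (-68040, -221130, -112266) and equation n·P = 10188990.
Checking the remaining points: n·P_4 = 10188990, n·P_5 = 10188990.
All equal 10188990, so all 5 points lie in one plane.

Yes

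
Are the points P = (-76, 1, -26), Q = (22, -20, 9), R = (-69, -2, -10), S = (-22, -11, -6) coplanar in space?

No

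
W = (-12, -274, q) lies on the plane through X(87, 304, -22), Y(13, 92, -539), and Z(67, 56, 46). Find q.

-393

A normal to the plane is n = XY × XZ = (-142632, 15372, 14112).
W lies in the plane iff n · XW = 0.
This gives (14112)q + (5546016) = 0, so q = -393.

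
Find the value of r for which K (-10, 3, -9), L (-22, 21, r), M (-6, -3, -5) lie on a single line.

-21

Collinearity requires KL × KM = 0; each component is linear in r.
The x-component gives (6)r + (126) = 0, so r = -21.
The remaining components then also vanish.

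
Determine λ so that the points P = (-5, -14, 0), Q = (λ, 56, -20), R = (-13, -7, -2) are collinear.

-85

Collinearity requires PQ × PR = 0; each component is linear in λ.
The y-component gives (2)λ + (170) = 0, so λ = -85.
The remaining components then also vanish.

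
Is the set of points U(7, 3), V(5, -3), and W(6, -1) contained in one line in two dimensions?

UV = (-2, -6), UW = (-1, -4).
Twice the signed area of △UVW is (-2)(-4) − (-6)(-1) = 2.
The area is nonzero, so the three points are not collinear.

No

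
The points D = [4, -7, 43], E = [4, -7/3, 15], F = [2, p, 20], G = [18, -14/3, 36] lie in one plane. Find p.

-10/3

The points are coplanar iff DE · (DF × DG) = 0.
Expanding, this is linear in p: (392)p + (3920/3) = 0.
So p = -10/3.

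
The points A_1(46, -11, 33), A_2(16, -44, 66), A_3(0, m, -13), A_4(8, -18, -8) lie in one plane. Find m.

Normal to plane A_1A_2A_4: n = (1584, -2484, -1044); plane equation n·P = 65736.
Requiring n·A_3 = 65736: (-2484)m + (13572) = 65736.
So m = -21.

-21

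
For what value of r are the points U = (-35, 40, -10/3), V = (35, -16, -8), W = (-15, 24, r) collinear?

-14/3

Direction UV = (70, -56, -14/3). From the x-coordinate of W, the parameter along the line is τ = (-15 − (-35))/70 = 2/7.
Then r = (-10/3) + 2/7·(-14/3) = -14/3.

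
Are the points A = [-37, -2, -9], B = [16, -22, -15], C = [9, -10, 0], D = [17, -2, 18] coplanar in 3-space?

No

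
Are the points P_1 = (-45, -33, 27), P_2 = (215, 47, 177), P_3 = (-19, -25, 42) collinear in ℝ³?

Yes

P_1P_2 = (260, 80, 150), P_1P_3 = (26, 8, 15).
P_1P_2 × P_1P_3 = (0, 0, 0).
The cross product vanishes, so the three points are collinear.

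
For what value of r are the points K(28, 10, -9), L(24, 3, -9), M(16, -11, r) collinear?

Direction KL = (-4, -7, 0). From the x-coordinate of M, the parameter along the line is τ = (16 − 28)/(-4) = 3.
Then r = (-9) + 3·(0) = -9.

-9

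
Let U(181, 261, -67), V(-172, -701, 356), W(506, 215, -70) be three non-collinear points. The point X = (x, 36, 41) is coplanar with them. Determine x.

-35

Coplanarity requires UV · (UW × UX) = 0.
UV = (-353, -962, 423), UW = (325, -46, -3); the triple product is linear in x with coefficient 22344 and constant term 782040.
Setting it to zero: x = -35.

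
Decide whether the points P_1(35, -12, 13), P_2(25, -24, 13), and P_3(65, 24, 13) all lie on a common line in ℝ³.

P_1P_2 = (-10, -12, 0), P_1P_3 = (30, 36, 0).
P_1P_2 × P_1P_3 = (0, 0, 0).
The cross product vanishes, so the three points are collinear.

Yes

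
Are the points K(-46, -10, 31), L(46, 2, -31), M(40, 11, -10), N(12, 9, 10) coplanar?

No

With K as base: KL = (92, 12, -62), KM = (86, 21, -41), KN = (58, 19, -21).
KM × KN = (338, -572, 416).
KL · (KM × KN) = -1560.
Since -1560 ≠ 0, the four points are not coplanar.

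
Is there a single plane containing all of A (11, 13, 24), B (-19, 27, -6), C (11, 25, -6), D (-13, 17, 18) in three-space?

Yes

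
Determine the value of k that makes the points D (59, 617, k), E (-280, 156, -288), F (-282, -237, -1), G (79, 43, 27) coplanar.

Coplanarity ⇔ det[DE; DF; DG] = 0.
Expanding, this is linear in k: (-141313)k + (-57514391) = 0.
So k = -407.

-407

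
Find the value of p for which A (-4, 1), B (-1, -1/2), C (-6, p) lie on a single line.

2

Collinearity: (C − A) must be parallel to (B − A) = (3, -3/2).
Cross-multiplying the components: (p − 1)·(3) = (-2)·(-3/2).
Solving gives p = 2.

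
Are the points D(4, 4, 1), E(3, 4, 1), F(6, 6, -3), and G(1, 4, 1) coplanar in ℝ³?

Yes

A normal to the plane through D, E, F is n = DE × DF = (0, -4, -2).
The plane has equation n·P = -18. For G: n·G = -18.
Equal, so G lies in the plane and all four are coplanar.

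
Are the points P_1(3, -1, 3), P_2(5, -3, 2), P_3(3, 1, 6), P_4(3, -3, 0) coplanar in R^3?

Yes

The four points are coplanar iff the 3×3 determinant with rows P_1P_2, P_1P_3, P_1P_4 is zero.
Rows: (2, -2, -1), (0, 2, 3), (0, -2, -3).
Expanding along the first row: (2)(0) − (-2)(0) + (-1)(0) = 0.
Zero determinant ⇒ coplanar.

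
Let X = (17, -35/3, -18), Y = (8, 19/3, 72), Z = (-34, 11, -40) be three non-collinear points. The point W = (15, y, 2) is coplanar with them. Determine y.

-23/3

The plane through X, Y, Z has equation −2436x − 4788y + 714z = 1596.
Substituting W: (-4788)y + (-35112) = 1596, so y = -23/3.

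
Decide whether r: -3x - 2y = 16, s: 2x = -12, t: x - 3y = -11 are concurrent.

No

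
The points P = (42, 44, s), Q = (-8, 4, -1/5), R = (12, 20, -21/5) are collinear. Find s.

Direction QR = (20, 16, -4). From the x-coordinate of P, the parameter along the line is τ = (42 − (-8))/20 = 5/2.
Then s = (-1/5) + 5/2·(-4) = -51/5.

-51/5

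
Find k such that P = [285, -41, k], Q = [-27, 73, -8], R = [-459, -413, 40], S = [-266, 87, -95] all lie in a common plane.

144

The points are coplanar iff PQ · (PR × PS) = 0.
Expanding, this is linear in k: (122202)k + (-17597088) = 0.
So k = 144.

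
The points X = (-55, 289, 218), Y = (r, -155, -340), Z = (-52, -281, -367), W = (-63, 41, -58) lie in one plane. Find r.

Normal to plane XZW: n = (12240, 5508, -5304); plane equation n·P = -237660.
Requiring n·Y = -237660: (12240)r + (949620) = -237660.
So r = -97.

-97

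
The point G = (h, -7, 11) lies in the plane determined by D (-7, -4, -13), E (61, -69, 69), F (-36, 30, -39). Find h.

4

A normal to the plane is n = DE × DF = (-1098, -610, 427).
G lies in the plane iff n · DG = 0.
This gives (-1098)h + (4392) = 0, so h = 4.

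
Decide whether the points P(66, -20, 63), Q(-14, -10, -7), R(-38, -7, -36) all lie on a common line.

No

PQ = (-80, 10, -70), PR = (-104, 13, -99).
PQ × PR = (-80, -640, 0).
The cross product is nonzero, so the points do not lie on one line.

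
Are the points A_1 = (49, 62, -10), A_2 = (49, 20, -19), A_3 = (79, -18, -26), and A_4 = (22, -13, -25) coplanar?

A normal to the plane through A_1, A_2, A_3 is n = A_1A_2 × A_1A_3 = (-48, -270, 1260).
The plane has equation n·P = -31692. For A_4: n·A_4 = -29046.
-29046 ≠ -31692, so A_4 is off the plane.

No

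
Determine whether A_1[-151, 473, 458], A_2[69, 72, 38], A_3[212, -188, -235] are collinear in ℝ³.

No

A_1A_2 = (220, -401, -420), A_1A_3 = (363, -661, -693).
Comparing components 2 and 3: (-401)(-693) − (-420)(-661) = 273 ≠ 0, so A_1A_2 and A_1A_3 are not parallel and the points are not collinear.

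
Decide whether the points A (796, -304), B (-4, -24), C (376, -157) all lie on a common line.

Yes

AB = (-800, 280), AC = (-420, 147).
det[AB; AC] = (-800)(147) − (280)(-420) = 0.
The determinant is zero, so the points are collinear.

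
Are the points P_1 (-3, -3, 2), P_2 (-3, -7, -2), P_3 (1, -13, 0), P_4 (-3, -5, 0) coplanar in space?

With P_1 as base: P_1P_2 = (0, -4, -4), P_1P_3 = (4, -10, -2), P_1P_4 = (0, -2, -2).
P_1P_3 × P_1P_4 = (16, 8, -8).
P_1P_2 · (P_1P_3 × P_1P_4) = 0.
The scalar triple product vanishes, so the four points are coplanar.

Yes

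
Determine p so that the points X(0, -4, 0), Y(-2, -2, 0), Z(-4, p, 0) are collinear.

0

Collinearity requires XY × XZ = 0; each component is linear in p.
The z-component gives (-2)p + (0) = 0, so p = 0.
The remaining components then also vanish.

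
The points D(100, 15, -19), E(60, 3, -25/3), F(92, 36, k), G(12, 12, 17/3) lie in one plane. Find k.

-47/3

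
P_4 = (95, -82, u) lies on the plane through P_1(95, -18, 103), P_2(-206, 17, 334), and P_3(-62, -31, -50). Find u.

-457

Coplanarity requires P_1P_2 · (P_1P_3 × P_1P_4) = 0.
P_1P_2 = (-301, 35, 231), P_1P_3 = (-157, -13, -153); the triple product is linear in u with coefficient 9408 and constant term 4299456.
Setting it to zero: u = -457.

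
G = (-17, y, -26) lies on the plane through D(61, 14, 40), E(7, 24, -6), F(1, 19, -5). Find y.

28

A normal to the plane is n = DE × DF = (-220, 330, 330).
G lies in the plane iff n · DG = 0.
This gives (330)y + (-9240) = 0, so y = 28.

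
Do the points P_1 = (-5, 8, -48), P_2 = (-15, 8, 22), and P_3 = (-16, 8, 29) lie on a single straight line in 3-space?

P_1P_2 = (-10, 0, 70), P_1P_3 = (-11, 0, 77).
P_1P_2 × P_1P_3 = (0, 0, 0).
The cross product vanishes, so the three points are collinear.

Yes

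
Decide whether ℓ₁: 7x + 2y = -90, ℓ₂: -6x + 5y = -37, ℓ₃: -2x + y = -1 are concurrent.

Intersecting ℓ₁ and ℓ₂: solving the 2×2 system gives (x, y) = (-8, -17).
Substitute into ℓ₃: (-2)(-8) + (1)(-17) = -1.
This equals -1, so (-8, -17) lies on all three lines and they are concurrent.

Yes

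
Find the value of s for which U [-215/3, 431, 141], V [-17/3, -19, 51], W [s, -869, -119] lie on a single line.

Direction UV = (66, -450, -90). From the y-coordinate of W, the parameter along the line is τ = (-869 − 431)/(-450) = 26/9.
Then s = (-215/3) + 26/9·(66) = 119.

119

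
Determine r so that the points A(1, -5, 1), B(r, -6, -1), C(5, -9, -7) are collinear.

2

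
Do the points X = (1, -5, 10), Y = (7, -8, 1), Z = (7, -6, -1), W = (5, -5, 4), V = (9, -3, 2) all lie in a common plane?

The plane through X, Y, Z has normal n = XY × XZ = (24, 12, 12) and equation n·P = 84.
Checking the remaining points: n·W = 108, n·V = 204.
Since n·W = 108 ≠ 84, W is off the plane and the points are not all coplanar.

No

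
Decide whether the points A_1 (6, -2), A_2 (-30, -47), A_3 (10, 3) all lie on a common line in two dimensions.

Yes

A_1A_2 = (-36, -45), A_1A_3 = (4, 5).
Twice the signed area of △A_1A_2A_3 is (-36)(5) − (-45)(4) = 0.
The triangle is degenerate (zero area), so the points are collinear.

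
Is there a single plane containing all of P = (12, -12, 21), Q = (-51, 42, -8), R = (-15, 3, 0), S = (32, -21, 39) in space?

No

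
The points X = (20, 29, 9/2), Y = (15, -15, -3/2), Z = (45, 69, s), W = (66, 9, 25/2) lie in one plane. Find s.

29/2

Coplanarity ⇔ det[XY; XZ; XW] = 0.
Expanding, this is linear in s: (-2124)s + (30798) = 0.
So s = 29/2.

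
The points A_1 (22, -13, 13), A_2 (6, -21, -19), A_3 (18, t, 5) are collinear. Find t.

Direction A_1A_2 = (-16, -8, -32). From the x-coordinate of A_3, the parameter along the line is τ = (18 − 22)/(-16) = 1/4.
Then t = (-13) + 1/4·(-8) = -15.

-15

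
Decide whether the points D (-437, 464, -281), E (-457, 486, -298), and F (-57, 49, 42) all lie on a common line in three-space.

DE = (-20, 22, -17), DF = (380, -415, 323).
DE × DF = (51, 0, -60).
The cross product is nonzero, so the points do not lie on one line.

No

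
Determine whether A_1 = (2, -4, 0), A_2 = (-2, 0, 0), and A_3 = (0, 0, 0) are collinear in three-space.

No

A_1A_2 = (-4, 4, 0), A_1A_3 = (-2, 4, 0).
A_1A_2 × A_1A_3 = (0, 0, -8).
The cross product is nonzero, so the points do not lie on one line.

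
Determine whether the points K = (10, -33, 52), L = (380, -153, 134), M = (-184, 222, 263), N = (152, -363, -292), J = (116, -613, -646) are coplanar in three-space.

Yes

The plane through K, L, M has normal n = KL × KM = (-46230, -93978, 71070) and equation n·P = 6334614.
Checking the remaining points: n·N = 6334614, n·J = 6334614.
All equal 6334614, so all 5 points lie in one plane.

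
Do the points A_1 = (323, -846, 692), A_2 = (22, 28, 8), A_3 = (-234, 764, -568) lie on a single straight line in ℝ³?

A_1A_2 = (-301, 874, -684), A_1A_3 = (-557, 1610, -1260).
A_1A_2 × A_1A_3 = (0, 1728, 2208).
The cross product is nonzero, so the points do not lie on one line.

No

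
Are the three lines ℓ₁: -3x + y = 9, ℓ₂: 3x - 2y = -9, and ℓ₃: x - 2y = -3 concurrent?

The three lines meet at one point iff the augmented coefficient matrix [aᵢ bᵢ cᵢ] has rank < 3, i.e. its determinant vanishes.
Here the determinant is 0.
It vanishes, so the lines are concurrent at (-3, 0).

Yes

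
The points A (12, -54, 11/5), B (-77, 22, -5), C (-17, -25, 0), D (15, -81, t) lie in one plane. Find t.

8/5

Normal to plane ABC: n = (208/5, 13, -377); plane equation n·P = -5161/5.
Requiring n·D = -5161/5: (-377)t + (-429) = -5161/5.
So t = 8/5.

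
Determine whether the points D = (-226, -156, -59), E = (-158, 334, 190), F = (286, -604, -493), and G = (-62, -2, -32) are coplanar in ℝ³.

With D as base: DE = (68, 490, 249), DF = (512, -448, -434), DG = (164, 154, 27).
DF × DG = (54740, -85000, 152320).
DE · (DF × DG) = 0.
The scalar triple product vanishes, so the four points are coplanar.

Yes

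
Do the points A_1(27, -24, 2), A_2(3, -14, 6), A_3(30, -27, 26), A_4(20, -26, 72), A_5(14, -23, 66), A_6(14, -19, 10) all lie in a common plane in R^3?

The plane through A_1, A_2, A_3 has normal n = A_1A_2 × A_1A_3 = (252, 588, 42) and equation n·P = -7224.
Checking the remaining points: n·A_4 = -7224, n·A_5 = -7224, n·A_6 = -7224.
All equal -7224, so all 6 points lie in one plane.

Yes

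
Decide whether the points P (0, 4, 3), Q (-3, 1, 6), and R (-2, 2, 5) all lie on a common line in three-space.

PQ = (-3, -3, 3), PR = (-2, -2, 2).
Each component of PR is 2/3 times the corresponding component of PQ, so PR = 2/3·PQ and the points are collinear.

Yes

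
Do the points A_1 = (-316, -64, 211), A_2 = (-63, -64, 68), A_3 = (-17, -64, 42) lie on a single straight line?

A_1A_2 = (253, 0, -143), A_1A_3 = (299, 0, -169).
A_1A_2 × A_1A_3 = (0, 0, 0).
The cross product vanishes, so the three points are collinear.

Yes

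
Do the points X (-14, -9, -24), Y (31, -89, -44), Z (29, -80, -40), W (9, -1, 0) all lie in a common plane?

No

The four points are coplanar iff the 3×3 determinant with rows XY, XZ, XW is zero.
Rows: (45, -80, -20), (43, -71, -16), (23, 8, 24).
Expanding along the first row: (45)(-1576) − (-80)(1400) + (-20)(1977) = 1540.
Nonzero ⇒ not coplanar.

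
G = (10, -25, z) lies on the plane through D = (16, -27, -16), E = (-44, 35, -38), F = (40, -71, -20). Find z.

A normal to the plane is n = DE × DF = (-1216, -768, 1152).
G lies in the plane iff n · DG = 0.
This gives (1152)z + (24192) = 0, so z = -21.

-21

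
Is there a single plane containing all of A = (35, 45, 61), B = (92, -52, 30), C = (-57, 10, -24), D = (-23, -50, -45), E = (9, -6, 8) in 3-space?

No

The plane through A, B, C has normal n = AB × AC = (7160, 7697, -10919) and equation n·P = -69094.
Checking the remaining points: n·D = -58175, n·E = -69094.
Since n·D = -58175 ≠ -69094, D is off the plane and the points are not all coplanar.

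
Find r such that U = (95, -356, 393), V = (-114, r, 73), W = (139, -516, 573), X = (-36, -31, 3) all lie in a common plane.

Normal to plane UWX: n = (3900, -6420, -6660); plane equation n·P = 38640.
Requiring n·V = 38640: (-6420)r + (-930780) = 38640.
So r = -151.

-151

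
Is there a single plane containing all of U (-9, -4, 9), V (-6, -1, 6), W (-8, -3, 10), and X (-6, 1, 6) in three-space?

No

The four points are coplanar iff the 3×3 determinant with rows UV, UW, UX is zero.
Rows: (3, 3, -3), (1, 1, 1), (3, 5, -3).
Expanding along the first row: (3)(-8) − (3)(-6) + (-3)(2) = -12.
Nonzero ⇒ not coplanar.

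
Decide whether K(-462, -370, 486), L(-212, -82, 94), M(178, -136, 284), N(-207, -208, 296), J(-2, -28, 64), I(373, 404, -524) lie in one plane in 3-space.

Yes

The plane through K, L, M has normal n = KL × KM = (33552, -200380, -125820) and equation n·P = -2508944.
Checking the remaining points: n·N = -2508944, n·J = -2508944, n·I = -2508944.
All equal -2508944, so all 6 points lie in one plane.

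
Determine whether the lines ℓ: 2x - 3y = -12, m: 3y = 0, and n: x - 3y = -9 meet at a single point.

No

Intersecting ℓ and m: solving the 2×2 system gives (x, y) = (-6, 0).
Substitute into n: (1)(-6) + (-3)(0) = -6.
But n requires -9 ≠ -6, so the three lines have no common point.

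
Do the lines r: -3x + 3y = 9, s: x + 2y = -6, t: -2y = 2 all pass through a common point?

Yes

The three lines meet at one point iff the augmented coefficient matrix [aᵢ bᵢ cᵢ] has rank < 3, i.e. its determinant vanishes.
Here the determinant is 0.
It vanishes, so the lines are concurrent at (-4, -1).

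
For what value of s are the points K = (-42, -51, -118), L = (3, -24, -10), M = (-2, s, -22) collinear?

-27

Collinearity requires KL × KM = 0; each component is linear in s.
The x-component gives (-108)s + (-2916) = 0, so s = -27.
The remaining components then also vanish.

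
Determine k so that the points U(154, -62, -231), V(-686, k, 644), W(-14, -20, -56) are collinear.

148

Collinearity requires UV × UW = 0; each component is linear in k.
The x-component gives (175)k + (-25900) = 0, so k = 148.
The remaining components then also vanish.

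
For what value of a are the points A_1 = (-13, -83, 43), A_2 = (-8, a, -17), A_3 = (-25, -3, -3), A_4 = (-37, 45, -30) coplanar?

Normal to plane A_1A_3A_4: n = (48, 228, 384); plane equation n·P = -3036.
Requiring n·A_2 = -3036: (228)a + (-6912) = -3036.
So a = 17.

17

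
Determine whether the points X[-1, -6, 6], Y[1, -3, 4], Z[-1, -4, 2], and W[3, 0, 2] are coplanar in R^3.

The four points are coplanar iff the 3×3 determinant with rows XY, XZ, XW is zero.
Rows: (2, 3, -2), (0, 2, -4), (4, 6, -4).
Expanding along the first row: (2)(16) − (3)(16) + (-2)(-8) = 0.
Zero determinant ⇒ coplanar.

Yes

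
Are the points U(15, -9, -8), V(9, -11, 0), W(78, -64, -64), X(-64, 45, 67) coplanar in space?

No

With U as base: UV = (-6, -2, 8), UW = (63, -55, -56), UX = (-79, 54, 75).
UW × UX = (-1101, -301, -943).
UV · (UW × UX) = -336.
Since -336 ≠ 0, the four points are not coplanar.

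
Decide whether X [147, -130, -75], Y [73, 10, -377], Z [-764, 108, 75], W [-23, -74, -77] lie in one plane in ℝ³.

No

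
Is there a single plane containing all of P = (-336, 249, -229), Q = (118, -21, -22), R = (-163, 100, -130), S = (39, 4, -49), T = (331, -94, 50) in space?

The plane through P, Q, R has normal n = PQ × PR = (4113, -9135, -20936) and equation n·X = 1137761.
Checking the remaining points: n·S = 1149731, n·T = 1173293.
Since n·S = 1149731 ≠ 1137761, S is off the plane and the points are not all coplanar.

No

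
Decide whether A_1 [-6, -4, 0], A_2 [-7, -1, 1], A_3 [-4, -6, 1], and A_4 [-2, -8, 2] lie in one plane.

Yes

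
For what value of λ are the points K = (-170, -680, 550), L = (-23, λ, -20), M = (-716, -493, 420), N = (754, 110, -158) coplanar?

The points are coplanar iff KL · (KM × KN) = 0.
Expanding, this is linear in λ: (-506688)λ + (-4560192) = 0.
So λ = -9.

-9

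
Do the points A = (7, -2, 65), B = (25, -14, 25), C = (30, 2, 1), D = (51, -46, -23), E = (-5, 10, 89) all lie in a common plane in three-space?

Yes

The plane through A, B, C has normal n = AB × AC = (928, 232, 348) and equation n·P = 28652.
Checking the remaining points: n·D = 28652, n·E = 28652.
All equal 28652, so all 5 points lie in one plane.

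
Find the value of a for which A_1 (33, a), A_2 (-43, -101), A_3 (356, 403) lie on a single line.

-5

Collinearity: (A_1 − A_2) must be parallel to (A_3 − A_2) = (399, 504).
Cross-multiplying the components: (a − (-101))·(399) = (76)·(504).
Solving gives a = -5.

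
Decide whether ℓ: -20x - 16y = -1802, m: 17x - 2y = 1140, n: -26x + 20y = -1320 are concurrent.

Intersecting ℓ and m: solving the 2×2 system gives (x, y) = (5461/78, 3917/156).
Substitute into n: (-26)(5461/78) + (20)(3917/156) = -17136/13.
But n requires -1320 ≠ -17136/13, so the three lines have no common point.

No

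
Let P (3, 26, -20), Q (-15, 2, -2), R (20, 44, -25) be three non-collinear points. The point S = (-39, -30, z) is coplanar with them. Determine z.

A normal to the plane is n = PQ × PR = (-204, 216, 84).
S lies in the plane iff n · PS = 0.
This gives (84)z + (-1848) = 0, so z = 22.

22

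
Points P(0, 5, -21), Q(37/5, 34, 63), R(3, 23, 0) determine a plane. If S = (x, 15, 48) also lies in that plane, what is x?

23/5

A normal to the plane is n = PQ × PR = (-903, 483/5, 231/5).
S lies in the plane iff n · PS = 0.
This gives (-903)x + (20769/5) = 0, so x = 23/5.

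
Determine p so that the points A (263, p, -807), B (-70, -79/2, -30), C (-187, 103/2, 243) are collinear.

-597/2

Direction BC = (-117, 91, 273). From the x-coordinate of A, the parameter along the line is τ = (263 − (-70))/(-117) = -37/13.
Then p = (-79/2) + (-37/13)·(91) = -597/2.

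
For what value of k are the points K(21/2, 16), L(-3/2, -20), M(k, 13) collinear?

19/2

The three points are collinear iff det[KL; KM] = 0.
This determinant is linear in k: (36)k + (-342) = 0, so k = 19/2.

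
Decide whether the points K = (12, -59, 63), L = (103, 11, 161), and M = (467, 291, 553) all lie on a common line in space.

KL = (91, 70, 98), KM = (455, 350, 490).
Each component of KM is 5 times the corresponding component of KL, so KM = 5·KL and the points are collinear.

Yes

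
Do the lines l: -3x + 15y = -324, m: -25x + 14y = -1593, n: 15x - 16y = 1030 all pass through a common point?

Intersecting l and m: solving the 2×2 system gives (x, y) = (2151/37, -369/37).
Substitute into n: (15)(2151/37) + (-16)(-369/37) = 38169/37.
But n requires 1030 ≠ 38169/37, so the three lines have no common point.

No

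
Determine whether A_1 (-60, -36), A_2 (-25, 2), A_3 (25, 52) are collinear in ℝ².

No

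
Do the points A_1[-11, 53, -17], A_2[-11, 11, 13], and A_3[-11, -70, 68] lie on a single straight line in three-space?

No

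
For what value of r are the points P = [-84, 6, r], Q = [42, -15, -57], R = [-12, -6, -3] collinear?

Collinearity requires PQ × PR = 0; each component is linear in r.
The x-component gives (9)r + (-621) = 0, so r = 69.
The remaining components then also vanish.

69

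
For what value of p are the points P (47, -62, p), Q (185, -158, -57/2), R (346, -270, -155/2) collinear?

Direction QR = (161, -112, -49). From the x-coordinate of P, the parameter along the line is τ = (47 − 185)/161 = -6/7.
Then p = (-57/2) + (-6/7)·(-49) = 27/2.

27/2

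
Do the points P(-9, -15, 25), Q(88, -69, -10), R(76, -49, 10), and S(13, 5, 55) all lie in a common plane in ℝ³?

The four points are coplanar iff the 3×3 determinant with rows PQ, PR, PS is zero.
Rows: (97, -54, -35), (85, -34, -15), (22, 20, 30).
Expanding along the first row: (97)(-720) − (-54)(2880) + (-35)(2448) = 0.
Zero determinant ⇒ coplanar.

Yes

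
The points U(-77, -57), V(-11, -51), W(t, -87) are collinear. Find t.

-407

The three points are collinear iff det[UV; UW] = 0.
This determinant is linear in t: (-6)t + (-2442) = 0, so t = -407.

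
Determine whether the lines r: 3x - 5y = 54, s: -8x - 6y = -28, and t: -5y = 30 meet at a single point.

Intersecting r and s: solving the 2×2 system gives (x, y) = (8, -6).
Substitute into t: (0)(8) + (-5)(-6) = 30.
This equals 30, so (8, -6) lies on all three lines and they are concurrent.

Yes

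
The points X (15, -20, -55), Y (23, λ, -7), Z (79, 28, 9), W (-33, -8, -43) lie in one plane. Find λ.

18

The points are coplanar iff XY · (XZ × XW) = 0.
Expanding, this is linear in λ: (-3840)λ + (69120) = 0.
So λ = 18.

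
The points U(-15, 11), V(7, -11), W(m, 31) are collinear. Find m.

-35

The three points are collinear iff det[UV; UW] = 0.
This determinant is linear in m: (22)m + (770) = 0, so m = -35.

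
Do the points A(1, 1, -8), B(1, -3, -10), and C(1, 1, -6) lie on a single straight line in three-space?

No

AB = (0, -4, -2), AC = (0, 0, 2).
AB × AC = (-8, 0, 0).
The cross product is nonzero, so the points do not lie on one line.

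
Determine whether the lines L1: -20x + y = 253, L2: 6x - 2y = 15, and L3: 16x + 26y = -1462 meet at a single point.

No

The three lines meet at one point iff the augmented coefficient matrix [aᵢ bᵢ cᵢ] has rank < 3, i.e. its determinant vanishes.
Here the determinant is 5896.
Nonzero, so no common point exists.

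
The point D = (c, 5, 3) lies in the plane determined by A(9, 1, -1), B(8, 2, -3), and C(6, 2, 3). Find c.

1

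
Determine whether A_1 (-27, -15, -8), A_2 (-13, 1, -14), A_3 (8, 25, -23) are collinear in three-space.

A_1A_2 = (14, 16, -6), A_1A_3 = (35, 40, -15).
A_1A_2 × A_1A_3 = (0, 0, 0).
The cross product vanishes, so the three points are collinear.

Yes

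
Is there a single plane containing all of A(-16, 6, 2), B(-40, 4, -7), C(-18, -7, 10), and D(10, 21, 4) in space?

No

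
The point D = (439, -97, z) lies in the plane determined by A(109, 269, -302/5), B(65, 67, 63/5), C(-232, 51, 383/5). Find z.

A normal to the plane is n = AB × AC = (-11760, -18865, -59290).
D lies in the plane iff n · AD = 0.
This gives (-59290)z + (-557326) = 0, so z = -47/5.

-47/5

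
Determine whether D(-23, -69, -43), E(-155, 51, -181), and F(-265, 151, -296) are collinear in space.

DE = (-132, 120, -138), DF = (-242, 220, -253).
DE × DF = (0, 0, 0).
The cross product vanishes, so the three points are collinear.

Yes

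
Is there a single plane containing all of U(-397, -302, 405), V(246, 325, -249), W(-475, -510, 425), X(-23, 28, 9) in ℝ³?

Yes

A normal to the plane through U, V, W is n = UV × UW = (-123492, 38152, -84838).
The plane has equation n·P = 3145030. For X: n·X = 3145030.
Equal, so X lies in the plane and all four are coplanar.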